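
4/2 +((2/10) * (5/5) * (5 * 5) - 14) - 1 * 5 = -12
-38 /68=-19 /34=-0.56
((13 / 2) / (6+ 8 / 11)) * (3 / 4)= 429 / 592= 0.72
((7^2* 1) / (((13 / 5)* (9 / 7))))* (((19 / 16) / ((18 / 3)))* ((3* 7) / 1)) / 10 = 45619 / 7488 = 6.09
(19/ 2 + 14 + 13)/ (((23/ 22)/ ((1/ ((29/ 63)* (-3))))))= -16863/ 667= -25.28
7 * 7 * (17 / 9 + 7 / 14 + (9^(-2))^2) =1536101 / 13122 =117.06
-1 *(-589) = 589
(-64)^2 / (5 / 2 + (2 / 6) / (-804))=9879552 / 6029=1638.67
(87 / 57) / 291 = 29 / 5529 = 0.01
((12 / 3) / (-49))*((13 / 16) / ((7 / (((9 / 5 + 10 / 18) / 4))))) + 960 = 118540111 / 123480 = 959.99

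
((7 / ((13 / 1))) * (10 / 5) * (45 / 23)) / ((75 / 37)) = 1554 / 1495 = 1.04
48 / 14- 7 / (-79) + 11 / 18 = 41093 / 9954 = 4.13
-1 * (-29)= 29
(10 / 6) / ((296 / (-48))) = -10 / 37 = -0.27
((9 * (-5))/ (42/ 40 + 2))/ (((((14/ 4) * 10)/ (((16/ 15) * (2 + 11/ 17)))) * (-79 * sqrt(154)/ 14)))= 8640 * sqrt(154)/ 6308071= 0.02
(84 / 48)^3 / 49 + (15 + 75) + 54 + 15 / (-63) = 193363 / 1344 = 143.87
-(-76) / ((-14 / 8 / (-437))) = 132848 / 7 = 18978.29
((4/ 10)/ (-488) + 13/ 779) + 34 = 32328001/ 950380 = 34.02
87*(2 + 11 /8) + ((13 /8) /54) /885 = 112258723 /382320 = 293.63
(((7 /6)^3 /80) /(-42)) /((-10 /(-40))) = -49 /25920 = -0.00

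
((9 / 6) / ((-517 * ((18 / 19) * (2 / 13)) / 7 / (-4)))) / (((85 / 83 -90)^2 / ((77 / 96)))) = 1701583 / 30131812800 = 0.00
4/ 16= 1/ 4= 0.25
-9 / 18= -1 / 2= -0.50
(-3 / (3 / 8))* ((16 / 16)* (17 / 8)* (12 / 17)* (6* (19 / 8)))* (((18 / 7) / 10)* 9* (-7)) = 2770.20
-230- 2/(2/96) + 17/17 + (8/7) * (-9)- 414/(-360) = -46779/140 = -334.14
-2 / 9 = -0.22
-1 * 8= -8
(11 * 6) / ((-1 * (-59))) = 66 / 59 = 1.12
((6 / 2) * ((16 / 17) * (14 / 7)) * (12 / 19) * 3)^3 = 41278242816 / 33698267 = 1224.94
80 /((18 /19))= 760 /9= 84.44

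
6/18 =1/3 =0.33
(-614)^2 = 376996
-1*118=-118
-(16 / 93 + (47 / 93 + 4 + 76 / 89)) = -15261 / 2759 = -5.53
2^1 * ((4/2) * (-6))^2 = 288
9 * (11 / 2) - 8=83 / 2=41.50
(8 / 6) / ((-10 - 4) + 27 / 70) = -280 / 2859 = -0.10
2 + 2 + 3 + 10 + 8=25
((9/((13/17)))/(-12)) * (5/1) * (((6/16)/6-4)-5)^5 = 1172943290805/4194304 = 279651.47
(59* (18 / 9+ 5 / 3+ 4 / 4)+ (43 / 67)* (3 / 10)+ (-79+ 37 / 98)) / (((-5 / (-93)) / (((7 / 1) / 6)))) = 300591779 / 70350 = 4272.80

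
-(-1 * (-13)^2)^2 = -28561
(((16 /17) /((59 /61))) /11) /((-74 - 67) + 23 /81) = -39528 /62877067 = -0.00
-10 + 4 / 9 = -86 / 9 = -9.56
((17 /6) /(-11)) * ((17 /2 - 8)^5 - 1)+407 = 860111 /2112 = 407.25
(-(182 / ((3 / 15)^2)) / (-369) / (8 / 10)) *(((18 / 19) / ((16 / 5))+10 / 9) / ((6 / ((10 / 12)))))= 109484375 / 36345024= 3.01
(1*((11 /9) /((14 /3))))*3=11 /14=0.79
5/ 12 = 0.42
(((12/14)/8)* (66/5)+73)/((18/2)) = 5209/630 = 8.27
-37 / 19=-1.95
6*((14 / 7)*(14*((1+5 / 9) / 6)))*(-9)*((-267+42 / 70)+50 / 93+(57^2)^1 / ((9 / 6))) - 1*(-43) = -346337093 / 465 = -744810.95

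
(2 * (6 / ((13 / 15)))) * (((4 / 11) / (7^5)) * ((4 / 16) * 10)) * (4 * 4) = 28800 / 2403401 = 0.01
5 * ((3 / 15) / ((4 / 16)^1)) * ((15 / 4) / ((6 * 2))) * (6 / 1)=15 / 2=7.50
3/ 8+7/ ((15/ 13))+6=1493/ 120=12.44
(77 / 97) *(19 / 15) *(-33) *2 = -32186 / 485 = -66.36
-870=-870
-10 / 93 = -0.11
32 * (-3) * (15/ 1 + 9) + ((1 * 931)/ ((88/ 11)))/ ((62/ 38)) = -553703/ 248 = -2232.67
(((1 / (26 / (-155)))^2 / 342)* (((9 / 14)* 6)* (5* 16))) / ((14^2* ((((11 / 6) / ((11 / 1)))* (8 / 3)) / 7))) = 3243375 / 1258712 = 2.58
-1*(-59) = 59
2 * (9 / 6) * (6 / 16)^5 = 729 / 32768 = 0.02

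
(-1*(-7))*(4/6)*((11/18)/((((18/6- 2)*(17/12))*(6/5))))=770/459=1.68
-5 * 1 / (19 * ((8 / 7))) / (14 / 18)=-45 / 152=-0.30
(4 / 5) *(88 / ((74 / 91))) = 86.57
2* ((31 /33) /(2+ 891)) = 62 /29469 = 0.00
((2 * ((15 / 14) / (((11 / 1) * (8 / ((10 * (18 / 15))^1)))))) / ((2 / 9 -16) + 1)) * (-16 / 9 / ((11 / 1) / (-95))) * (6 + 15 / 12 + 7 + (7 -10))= -20250 / 5929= -3.42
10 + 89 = 99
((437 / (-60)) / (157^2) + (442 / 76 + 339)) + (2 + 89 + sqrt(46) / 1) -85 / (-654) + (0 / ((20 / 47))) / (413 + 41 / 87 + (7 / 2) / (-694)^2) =sqrt(46) + 1335250707353 / 3062884740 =442.73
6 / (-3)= -2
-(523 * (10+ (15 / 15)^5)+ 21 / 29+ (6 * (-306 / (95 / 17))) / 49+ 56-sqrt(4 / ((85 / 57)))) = -783378562 / 134995+ 2 * sqrt(4845) / 85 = -5801.38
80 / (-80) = -1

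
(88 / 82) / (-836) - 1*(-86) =66993 / 779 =86.00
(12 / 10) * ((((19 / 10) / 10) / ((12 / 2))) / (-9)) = -19 / 4500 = -0.00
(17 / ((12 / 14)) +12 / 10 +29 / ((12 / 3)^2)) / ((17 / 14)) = 38381 / 2040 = 18.81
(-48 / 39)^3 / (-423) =4096 / 929331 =0.00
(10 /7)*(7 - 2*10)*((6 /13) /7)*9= -540 /49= -11.02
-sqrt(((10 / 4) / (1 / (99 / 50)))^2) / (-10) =0.50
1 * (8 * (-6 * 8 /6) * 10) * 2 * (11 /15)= -2816 /3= -938.67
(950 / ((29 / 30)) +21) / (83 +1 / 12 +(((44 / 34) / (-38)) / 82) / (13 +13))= 30068257986 / 2488816105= 12.08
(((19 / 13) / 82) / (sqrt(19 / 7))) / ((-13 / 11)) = -11 * sqrt(133) / 13858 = -0.01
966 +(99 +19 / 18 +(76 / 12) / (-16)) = 153455 / 144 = 1065.66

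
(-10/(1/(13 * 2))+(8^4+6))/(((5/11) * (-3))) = -42262/15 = -2817.47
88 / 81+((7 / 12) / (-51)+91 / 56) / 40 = 99299 / 88128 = 1.13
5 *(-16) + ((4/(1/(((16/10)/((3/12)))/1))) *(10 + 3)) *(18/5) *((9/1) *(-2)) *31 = -16715216/25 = -668608.64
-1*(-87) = 87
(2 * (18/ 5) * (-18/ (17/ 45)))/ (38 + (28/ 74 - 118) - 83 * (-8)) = -0.59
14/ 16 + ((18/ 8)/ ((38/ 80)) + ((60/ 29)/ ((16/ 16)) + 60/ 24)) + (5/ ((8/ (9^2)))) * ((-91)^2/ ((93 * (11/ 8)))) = 4943160537/ 1503128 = 3288.58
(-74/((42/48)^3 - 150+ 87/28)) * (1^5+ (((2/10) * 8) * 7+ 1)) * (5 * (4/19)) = 70017024/9957197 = 7.03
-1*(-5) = 5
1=1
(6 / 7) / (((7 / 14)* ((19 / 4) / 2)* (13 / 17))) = 1632 / 1729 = 0.94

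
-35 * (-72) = 2520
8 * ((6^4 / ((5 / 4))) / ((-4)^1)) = -10368 / 5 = -2073.60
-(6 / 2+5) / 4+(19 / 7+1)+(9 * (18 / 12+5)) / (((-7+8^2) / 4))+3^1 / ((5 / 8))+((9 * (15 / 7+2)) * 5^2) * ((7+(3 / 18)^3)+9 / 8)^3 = 500845.72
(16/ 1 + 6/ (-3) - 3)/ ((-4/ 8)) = -22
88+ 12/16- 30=235/4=58.75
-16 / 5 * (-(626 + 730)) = 21696 / 5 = 4339.20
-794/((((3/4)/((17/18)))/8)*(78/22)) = -2375648/1053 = -2256.08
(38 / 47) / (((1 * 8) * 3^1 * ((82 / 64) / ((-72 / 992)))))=-0.00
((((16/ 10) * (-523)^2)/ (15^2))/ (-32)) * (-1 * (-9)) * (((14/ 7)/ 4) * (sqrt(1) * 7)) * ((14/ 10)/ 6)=-13402921/ 30000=-446.76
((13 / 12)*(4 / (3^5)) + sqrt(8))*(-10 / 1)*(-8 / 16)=65 / 729 + 10*sqrt(2)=14.23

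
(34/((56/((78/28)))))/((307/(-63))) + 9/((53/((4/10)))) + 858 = 857.72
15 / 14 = 1.07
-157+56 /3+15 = -370 /3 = -123.33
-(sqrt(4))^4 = -16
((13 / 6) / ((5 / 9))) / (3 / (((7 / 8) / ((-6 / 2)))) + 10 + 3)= 273 / 190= 1.44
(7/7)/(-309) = -1/309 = -0.00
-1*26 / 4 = -13 / 2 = -6.50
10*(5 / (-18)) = -25 / 9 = -2.78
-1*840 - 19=-859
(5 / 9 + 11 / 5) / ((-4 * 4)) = -31 / 180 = -0.17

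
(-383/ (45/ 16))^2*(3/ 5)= 37552384/ 3375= 11126.63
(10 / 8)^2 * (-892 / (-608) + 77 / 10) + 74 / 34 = 682179 / 41344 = 16.50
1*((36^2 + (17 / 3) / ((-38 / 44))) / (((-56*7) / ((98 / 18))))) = -36749 / 2052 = -17.91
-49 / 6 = -8.17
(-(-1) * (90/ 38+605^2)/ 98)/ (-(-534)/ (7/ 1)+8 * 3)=1738630/ 46683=37.24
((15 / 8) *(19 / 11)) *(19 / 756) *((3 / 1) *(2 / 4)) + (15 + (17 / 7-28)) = -22069 / 2112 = -10.45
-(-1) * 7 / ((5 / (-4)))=-28 / 5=-5.60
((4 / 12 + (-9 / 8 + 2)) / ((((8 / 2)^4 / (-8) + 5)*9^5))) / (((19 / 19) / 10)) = -145 / 19131876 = -0.00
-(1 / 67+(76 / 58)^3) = -3700813 / 1634063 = -2.26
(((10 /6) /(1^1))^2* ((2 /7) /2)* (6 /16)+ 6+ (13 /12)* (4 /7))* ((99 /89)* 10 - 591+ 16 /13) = -253737847 /64792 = -3916.19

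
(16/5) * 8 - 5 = 103/5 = 20.60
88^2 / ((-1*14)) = -3872 / 7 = -553.14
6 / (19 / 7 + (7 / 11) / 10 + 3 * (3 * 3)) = 1540 / 7643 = 0.20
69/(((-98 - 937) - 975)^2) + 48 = 64641623/1346700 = 48.00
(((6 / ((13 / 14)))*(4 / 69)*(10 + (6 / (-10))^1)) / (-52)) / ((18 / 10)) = -1316 / 34983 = -0.04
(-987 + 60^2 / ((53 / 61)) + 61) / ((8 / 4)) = 85261 / 53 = 1608.70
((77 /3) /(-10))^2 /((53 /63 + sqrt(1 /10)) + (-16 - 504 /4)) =-369086179 /7908505210 - 2614689 * sqrt(10) /79085052100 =-0.05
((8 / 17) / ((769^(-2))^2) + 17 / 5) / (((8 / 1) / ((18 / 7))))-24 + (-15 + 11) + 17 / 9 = 161864768026307 / 3060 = 52896983015.13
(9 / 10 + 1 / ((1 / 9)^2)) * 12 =982.80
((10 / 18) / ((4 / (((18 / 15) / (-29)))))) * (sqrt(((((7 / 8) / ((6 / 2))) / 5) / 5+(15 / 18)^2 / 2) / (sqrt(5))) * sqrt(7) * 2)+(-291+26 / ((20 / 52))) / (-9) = -sqrt(2261) * 5^(3 / 4) / 13050+1117 / 45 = 24.81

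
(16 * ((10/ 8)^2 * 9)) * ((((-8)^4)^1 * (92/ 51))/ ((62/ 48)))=678297600/ 527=1287092.22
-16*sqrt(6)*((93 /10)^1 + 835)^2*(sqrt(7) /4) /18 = -71284249*sqrt(42) /450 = -1026610.52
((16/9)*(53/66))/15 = 424/4455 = 0.10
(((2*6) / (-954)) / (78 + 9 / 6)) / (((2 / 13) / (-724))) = 18824 / 25281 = 0.74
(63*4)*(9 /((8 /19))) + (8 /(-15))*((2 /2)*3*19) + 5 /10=26783 /5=5356.60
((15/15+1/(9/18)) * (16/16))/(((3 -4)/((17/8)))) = -51/8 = -6.38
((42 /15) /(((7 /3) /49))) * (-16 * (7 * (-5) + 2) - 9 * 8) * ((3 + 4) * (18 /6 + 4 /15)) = 15327984 /25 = 613119.36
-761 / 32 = -23.78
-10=-10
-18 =-18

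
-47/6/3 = -2.61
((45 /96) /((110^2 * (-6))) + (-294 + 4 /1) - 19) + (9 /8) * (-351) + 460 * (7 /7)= -37771361 /154880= -243.88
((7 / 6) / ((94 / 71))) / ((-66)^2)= 497 / 2456784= 0.00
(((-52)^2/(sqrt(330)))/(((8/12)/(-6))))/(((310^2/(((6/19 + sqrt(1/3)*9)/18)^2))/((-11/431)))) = 338*sqrt(110)/983703625 + 183703*sqrt(330)/112142213250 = 0.00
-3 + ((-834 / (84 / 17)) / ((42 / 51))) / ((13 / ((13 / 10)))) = -23.50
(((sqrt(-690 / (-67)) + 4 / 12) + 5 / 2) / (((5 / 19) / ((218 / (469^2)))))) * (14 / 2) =35207 / 471345 + 4142 * sqrt(46230) / 10526705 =0.16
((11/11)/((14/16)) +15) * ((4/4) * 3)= 339/7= 48.43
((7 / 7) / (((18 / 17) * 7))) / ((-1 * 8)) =-17 / 1008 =-0.02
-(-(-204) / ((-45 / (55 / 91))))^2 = -559504 / 74529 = -7.51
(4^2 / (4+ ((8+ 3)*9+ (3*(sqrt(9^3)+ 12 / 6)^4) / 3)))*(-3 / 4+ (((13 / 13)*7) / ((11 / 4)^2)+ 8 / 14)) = 2531 / 149788562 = 0.00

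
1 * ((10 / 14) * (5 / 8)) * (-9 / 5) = -45 / 56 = -0.80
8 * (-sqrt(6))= -8 * sqrt(6)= -19.60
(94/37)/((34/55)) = 2585/629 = 4.11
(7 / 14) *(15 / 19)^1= 15 / 38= 0.39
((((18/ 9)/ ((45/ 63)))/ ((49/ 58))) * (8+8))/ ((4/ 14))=928/ 5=185.60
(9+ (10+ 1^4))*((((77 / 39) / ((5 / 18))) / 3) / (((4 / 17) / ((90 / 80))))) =11781 / 52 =226.56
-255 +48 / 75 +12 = -6059 / 25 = -242.36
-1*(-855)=855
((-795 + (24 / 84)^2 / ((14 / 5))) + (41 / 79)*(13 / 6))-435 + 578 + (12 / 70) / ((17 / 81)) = -8983064089 / 13819470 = -650.03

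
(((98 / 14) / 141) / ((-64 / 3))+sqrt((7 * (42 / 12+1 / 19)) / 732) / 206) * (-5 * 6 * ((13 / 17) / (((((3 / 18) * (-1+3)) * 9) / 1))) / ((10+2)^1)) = 455 / 306816 - 65 * sqrt(81130) / 32470544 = 0.00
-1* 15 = -15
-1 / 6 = -0.17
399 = 399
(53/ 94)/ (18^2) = 53/ 30456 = 0.00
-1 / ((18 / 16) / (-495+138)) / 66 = 476 / 99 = 4.81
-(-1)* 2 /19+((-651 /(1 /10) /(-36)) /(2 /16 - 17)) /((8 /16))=-21.33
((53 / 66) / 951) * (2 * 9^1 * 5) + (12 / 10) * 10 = 42109 / 3487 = 12.08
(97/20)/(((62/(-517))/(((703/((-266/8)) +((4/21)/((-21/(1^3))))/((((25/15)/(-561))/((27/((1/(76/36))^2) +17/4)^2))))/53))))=-36143.18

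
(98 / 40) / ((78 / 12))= 49 / 130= 0.38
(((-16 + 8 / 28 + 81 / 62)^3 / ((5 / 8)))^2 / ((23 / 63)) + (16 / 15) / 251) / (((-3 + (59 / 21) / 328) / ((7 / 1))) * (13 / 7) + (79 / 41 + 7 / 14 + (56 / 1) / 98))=132874578984960386649043777864 / 4670132382962356441775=28451994.10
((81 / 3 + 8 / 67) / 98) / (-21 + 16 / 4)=-1817 / 111622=-0.02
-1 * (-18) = 18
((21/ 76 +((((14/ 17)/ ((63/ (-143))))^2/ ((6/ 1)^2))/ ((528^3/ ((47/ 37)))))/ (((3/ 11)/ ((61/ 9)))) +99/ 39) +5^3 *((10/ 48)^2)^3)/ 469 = 1039464317466734567/ 172569619444730167296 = 0.01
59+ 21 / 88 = 5213 / 88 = 59.24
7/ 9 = 0.78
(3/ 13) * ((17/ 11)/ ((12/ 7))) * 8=238/ 143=1.66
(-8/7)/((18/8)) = -32/63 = -0.51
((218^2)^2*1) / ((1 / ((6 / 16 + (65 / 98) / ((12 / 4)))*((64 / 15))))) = 12665839470208 / 2205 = 5744144884.45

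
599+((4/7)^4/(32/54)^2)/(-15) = 598.98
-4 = -4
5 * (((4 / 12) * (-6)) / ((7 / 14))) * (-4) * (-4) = -320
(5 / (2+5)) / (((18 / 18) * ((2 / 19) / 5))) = 475 / 14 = 33.93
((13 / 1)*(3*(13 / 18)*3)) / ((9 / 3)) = 169 / 6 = 28.17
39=39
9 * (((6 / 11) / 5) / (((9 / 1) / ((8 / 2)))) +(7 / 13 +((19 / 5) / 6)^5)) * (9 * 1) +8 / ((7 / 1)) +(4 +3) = 19200935099 / 300300000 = 63.94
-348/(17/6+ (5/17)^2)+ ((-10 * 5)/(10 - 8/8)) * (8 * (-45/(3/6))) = 19648568/5063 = 3880.82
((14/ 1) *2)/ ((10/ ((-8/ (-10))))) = 56/ 25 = 2.24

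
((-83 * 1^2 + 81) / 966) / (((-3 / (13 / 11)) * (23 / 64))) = 832 / 366597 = 0.00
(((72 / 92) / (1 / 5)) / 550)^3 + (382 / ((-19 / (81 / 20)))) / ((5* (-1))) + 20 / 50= 1283477451337 / 76922815750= 16.69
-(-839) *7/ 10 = 587.30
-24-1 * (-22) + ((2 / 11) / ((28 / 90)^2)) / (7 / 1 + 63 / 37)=-619307 / 347116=-1.78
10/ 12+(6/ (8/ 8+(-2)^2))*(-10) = -67/ 6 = -11.17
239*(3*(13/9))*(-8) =-24856/3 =-8285.33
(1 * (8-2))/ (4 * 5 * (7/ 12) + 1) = 9/ 19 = 0.47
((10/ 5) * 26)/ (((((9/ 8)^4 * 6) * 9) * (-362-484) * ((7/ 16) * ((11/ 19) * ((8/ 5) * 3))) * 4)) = -2529280/ 17309564811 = -0.00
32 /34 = 16 /17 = 0.94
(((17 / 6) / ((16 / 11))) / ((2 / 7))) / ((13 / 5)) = 6545 / 2496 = 2.62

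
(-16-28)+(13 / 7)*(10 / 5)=-282 / 7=-40.29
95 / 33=2.88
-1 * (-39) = 39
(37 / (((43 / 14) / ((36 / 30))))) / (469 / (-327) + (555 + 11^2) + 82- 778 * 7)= -1016316 / 329690675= -0.00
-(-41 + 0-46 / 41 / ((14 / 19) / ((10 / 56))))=331661 / 8036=41.27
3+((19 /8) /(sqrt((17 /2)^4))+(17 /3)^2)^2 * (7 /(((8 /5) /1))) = 979256017211 /216486432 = 4523.41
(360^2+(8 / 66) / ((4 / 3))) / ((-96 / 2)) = -1425601 / 528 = -2700.00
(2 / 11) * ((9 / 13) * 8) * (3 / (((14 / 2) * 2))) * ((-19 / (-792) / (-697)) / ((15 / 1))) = -19 / 38373335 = -0.00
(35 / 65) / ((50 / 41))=287 / 650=0.44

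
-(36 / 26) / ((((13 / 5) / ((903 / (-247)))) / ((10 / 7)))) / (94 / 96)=5572800 / 1961921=2.84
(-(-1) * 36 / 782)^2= 324 / 152881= 0.00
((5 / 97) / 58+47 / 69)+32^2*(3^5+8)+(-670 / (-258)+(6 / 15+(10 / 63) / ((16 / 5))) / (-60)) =108117755384608219 / 420647018400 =257027.27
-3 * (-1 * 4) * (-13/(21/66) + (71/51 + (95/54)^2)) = -12620533/28917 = -436.44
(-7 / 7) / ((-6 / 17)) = 17 / 6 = 2.83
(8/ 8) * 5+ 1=6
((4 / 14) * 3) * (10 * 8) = 480 / 7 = 68.57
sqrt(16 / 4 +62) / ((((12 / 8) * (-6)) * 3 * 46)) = -sqrt(66) / 1242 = -0.01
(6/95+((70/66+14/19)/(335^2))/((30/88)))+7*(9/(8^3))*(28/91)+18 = 2890102126537/159664752000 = 18.10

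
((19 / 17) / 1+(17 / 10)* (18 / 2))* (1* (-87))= -242817 / 170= -1428.34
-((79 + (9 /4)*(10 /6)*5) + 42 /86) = -16897 /172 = -98.24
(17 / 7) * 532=1292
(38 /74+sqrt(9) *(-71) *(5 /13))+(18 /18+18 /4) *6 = -23285 /481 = -48.41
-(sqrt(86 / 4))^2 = -43 / 2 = -21.50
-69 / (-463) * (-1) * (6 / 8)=-207 / 1852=-0.11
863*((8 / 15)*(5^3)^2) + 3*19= 21575171 / 3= 7191723.67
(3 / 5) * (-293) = -175.80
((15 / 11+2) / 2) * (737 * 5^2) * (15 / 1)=929625 / 2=464812.50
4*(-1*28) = -112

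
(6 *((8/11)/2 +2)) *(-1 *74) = -11544/11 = -1049.45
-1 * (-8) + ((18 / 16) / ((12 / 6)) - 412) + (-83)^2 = 103769 / 16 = 6485.56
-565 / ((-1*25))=22.60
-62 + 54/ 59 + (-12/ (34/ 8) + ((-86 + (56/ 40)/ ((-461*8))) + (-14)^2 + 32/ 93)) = 79871948887/ 1720064760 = 46.44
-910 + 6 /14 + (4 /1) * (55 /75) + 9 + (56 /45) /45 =-12723628 /14175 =-897.61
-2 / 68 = -1 / 34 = -0.03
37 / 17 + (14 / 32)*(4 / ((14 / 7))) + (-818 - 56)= -118449 / 136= -870.95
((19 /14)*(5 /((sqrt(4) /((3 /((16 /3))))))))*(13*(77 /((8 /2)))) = 122265 /256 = 477.60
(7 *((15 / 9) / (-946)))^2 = 1225 / 8054244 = 0.00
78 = 78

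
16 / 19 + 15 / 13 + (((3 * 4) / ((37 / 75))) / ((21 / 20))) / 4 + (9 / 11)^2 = 65462440 / 7740733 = 8.46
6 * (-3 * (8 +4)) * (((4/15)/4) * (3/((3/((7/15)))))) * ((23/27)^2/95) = -29624/577125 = -0.05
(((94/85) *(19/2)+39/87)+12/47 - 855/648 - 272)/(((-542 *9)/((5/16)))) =2186406017/130208414976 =0.02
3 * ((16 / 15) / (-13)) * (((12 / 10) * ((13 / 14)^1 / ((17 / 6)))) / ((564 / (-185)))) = 888 / 27965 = 0.03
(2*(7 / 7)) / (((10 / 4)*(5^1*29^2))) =4 / 21025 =0.00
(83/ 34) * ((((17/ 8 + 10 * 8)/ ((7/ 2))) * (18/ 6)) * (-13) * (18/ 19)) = -19140381/ 9044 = -2116.36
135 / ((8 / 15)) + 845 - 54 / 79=693583 / 632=1097.44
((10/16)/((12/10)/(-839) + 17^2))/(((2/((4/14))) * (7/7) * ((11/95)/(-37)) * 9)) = -73727125/6721262856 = -0.01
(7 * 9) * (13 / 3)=273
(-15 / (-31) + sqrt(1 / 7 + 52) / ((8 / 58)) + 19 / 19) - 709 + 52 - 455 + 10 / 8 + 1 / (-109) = -14992965 / 13516 + 29 * sqrt(2555) / 28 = -1056.92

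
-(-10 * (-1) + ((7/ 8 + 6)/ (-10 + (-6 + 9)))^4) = -107495585/ 9834496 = -10.93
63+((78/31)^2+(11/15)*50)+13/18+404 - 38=8177107/17298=472.72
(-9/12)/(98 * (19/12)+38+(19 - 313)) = 9/1210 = 0.01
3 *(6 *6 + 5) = 123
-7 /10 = -0.70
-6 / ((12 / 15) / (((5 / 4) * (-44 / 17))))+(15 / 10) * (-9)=183 / 17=10.76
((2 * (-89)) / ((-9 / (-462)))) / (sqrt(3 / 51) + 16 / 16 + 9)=-4660040 / 5097 + 27412 * sqrt(17) / 5097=-892.10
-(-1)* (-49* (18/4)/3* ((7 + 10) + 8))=-3675/2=-1837.50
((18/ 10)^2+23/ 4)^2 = 808201/ 10000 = 80.82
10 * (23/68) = 115/34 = 3.38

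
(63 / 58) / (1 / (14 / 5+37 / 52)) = 57519 / 15080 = 3.81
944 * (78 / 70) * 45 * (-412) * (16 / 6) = -52005229.71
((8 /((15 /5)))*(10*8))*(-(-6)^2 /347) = -7680 /347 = -22.13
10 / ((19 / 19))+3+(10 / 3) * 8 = 119 / 3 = 39.67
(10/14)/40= 1/56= 0.02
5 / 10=1 / 2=0.50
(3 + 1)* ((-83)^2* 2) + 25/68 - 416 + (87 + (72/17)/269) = 1002097649/18292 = 54783.38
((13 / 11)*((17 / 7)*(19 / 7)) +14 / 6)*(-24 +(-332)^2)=1803974000 / 1617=1115630.18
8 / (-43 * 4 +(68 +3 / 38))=-304 / 3949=-0.08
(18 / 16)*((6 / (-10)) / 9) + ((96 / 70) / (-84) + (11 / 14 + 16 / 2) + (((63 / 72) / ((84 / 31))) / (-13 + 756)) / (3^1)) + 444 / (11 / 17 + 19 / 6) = 2551586393347 / 20393745120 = 125.12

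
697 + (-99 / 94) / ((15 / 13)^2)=1636091 / 2350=696.21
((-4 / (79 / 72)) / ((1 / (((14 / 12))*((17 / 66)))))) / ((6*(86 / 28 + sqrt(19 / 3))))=-286552 / 1584187 + 93296*sqrt(57) / 4752561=-0.03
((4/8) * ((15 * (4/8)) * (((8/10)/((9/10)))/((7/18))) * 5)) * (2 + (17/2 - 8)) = 750/7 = 107.14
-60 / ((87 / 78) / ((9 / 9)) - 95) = 1560 / 2441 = 0.64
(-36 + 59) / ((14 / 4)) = 46 / 7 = 6.57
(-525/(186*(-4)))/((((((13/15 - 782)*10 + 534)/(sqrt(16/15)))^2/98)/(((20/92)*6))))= 77175/42480203464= 0.00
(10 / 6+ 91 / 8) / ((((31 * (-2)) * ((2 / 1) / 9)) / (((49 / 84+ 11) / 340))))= -43507 / 1349120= -0.03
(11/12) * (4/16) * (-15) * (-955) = 52525/16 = 3282.81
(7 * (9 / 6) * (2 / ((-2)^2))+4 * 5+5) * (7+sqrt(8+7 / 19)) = 121 * sqrt(3021) / 76+847 / 4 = 299.26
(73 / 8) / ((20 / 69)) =31.48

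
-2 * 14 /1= -28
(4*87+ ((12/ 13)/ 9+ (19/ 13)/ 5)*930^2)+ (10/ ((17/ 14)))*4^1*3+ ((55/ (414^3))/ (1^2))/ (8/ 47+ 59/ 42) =341971.44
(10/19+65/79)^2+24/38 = 5523573/2253001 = 2.45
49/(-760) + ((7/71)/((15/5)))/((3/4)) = -10031/485640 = -0.02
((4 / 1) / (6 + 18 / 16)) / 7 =32 / 399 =0.08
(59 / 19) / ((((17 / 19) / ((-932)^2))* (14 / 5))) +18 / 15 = 640610914 / 595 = 1076657.00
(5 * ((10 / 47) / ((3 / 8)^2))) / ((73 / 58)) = 185600 / 30879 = 6.01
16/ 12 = 4/ 3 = 1.33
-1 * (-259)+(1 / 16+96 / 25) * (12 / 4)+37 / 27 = 2938441 / 10800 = 272.08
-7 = -7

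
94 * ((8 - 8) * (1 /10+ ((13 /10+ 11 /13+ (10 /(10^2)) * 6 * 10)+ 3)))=0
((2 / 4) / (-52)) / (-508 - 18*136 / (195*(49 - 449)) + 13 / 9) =1125 / 59263328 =0.00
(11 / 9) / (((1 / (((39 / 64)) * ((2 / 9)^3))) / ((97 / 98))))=13871 / 1714608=0.01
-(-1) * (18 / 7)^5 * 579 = 1094059872 / 16807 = 65095.49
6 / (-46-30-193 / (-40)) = -0.08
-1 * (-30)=30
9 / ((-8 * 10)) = -9 / 80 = -0.11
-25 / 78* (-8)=100 / 39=2.56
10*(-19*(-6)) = 1140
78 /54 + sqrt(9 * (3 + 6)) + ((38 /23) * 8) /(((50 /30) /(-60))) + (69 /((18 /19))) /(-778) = -149925857 /322092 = -465.48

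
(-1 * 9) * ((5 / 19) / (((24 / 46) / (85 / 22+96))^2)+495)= -13422400685 / 147136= -91224.45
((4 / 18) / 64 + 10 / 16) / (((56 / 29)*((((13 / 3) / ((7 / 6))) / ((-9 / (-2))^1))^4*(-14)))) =-187499529 / 3743547392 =-0.05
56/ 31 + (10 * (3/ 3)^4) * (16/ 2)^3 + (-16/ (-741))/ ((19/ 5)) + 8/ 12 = 2235700750/ 436449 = 5122.48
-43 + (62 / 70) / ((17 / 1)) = -25554 / 595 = -42.95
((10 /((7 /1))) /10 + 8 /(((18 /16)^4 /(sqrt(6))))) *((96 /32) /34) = 3 /238 + 16384 *sqrt(6) /37179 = 1.09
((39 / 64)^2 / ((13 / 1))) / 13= 9 / 4096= 0.00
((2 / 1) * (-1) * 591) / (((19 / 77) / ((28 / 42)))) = -60676 / 19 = -3193.47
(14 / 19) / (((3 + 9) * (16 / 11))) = 77 / 1824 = 0.04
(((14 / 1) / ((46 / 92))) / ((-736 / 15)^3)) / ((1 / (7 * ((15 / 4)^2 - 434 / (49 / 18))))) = 384638625 / 1594753024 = 0.24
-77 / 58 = -1.33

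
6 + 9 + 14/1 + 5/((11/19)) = 414/11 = 37.64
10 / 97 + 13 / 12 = 1381 / 1164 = 1.19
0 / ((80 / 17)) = 0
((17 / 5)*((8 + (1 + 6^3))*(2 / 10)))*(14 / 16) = 1071 / 8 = 133.88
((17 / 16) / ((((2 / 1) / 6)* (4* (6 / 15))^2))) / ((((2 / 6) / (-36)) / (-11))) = 378675 / 256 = 1479.20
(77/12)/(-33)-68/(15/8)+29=-7.46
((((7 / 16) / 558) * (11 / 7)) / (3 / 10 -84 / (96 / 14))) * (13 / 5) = -143 / 533448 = -0.00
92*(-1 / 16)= -23 / 4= -5.75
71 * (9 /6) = 213 /2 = 106.50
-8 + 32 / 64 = -15 / 2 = -7.50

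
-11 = -11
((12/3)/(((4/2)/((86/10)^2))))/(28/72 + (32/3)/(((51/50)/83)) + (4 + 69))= 8772/55825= 0.16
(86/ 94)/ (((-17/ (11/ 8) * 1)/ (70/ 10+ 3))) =-2365/ 3196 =-0.74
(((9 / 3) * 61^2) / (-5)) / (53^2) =-11163 / 14045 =-0.79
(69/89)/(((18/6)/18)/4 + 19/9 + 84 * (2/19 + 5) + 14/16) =47196/26290511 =0.00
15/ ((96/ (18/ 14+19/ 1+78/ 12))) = 1875/ 448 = 4.19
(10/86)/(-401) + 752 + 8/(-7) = 90629173/120701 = 750.86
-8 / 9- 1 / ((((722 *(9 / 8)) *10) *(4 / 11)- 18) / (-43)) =-28231 / 32292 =-0.87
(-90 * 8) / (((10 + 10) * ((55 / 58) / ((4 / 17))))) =-8352 / 935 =-8.93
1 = 1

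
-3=-3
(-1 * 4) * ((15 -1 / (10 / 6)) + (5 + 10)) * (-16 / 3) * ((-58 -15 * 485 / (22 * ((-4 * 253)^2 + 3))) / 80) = -128068247006 / 281640425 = -454.72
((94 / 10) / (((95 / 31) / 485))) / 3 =141329 / 285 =495.89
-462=-462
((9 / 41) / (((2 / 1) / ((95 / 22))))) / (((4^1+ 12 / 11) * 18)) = 95 / 18368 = 0.01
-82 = -82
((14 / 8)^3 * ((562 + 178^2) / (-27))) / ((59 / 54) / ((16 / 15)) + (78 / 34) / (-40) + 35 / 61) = -28674029965 / 6902193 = -4154.34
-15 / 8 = -1.88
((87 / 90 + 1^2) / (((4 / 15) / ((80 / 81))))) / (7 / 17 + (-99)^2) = 5015 / 6748272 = 0.00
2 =2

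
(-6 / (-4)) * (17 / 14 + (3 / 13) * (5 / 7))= 753 / 364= 2.07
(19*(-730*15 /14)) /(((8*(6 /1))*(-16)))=34675 /1792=19.35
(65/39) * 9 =15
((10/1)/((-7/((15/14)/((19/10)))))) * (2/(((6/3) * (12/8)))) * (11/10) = -550/931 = -0.59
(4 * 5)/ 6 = 10/ 3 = 3.33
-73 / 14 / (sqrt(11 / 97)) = -73 * sqrt(1067) / 154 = -15.48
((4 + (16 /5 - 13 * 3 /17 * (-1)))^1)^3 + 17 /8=4214903669 /4913000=857.91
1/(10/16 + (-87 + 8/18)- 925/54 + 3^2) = -216/20317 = -0.01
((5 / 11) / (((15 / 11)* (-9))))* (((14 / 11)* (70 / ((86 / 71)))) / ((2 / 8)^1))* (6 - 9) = 139160 / 4257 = 32.69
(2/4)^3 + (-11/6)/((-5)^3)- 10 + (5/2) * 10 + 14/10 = 49619/3000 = 16.54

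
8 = 8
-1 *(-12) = 12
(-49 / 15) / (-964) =49 / 14460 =0.00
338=338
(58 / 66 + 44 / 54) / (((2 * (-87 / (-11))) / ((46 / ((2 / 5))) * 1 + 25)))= 35210 / 2349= 14.99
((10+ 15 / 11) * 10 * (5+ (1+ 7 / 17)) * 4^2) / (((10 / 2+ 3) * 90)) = 27250 / 1683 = 16.19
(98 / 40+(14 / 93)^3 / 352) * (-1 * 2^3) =-867100276 / 44239635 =-19.60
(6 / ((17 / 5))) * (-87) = -2610 / 17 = -153.53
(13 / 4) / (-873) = -13 / 3492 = -0.00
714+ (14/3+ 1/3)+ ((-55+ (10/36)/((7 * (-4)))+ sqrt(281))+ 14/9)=sqrt(281)+ 335435/504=682.31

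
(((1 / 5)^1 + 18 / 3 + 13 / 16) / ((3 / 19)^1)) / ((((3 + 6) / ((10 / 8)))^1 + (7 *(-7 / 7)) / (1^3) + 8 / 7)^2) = 870485 / 35344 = 24.63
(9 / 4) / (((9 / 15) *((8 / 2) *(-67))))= -15 / 1072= -0.01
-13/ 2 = -6.50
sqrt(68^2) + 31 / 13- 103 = -424 / 13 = -32.62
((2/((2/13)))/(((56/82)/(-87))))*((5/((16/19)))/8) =-4405245/3584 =-1229.14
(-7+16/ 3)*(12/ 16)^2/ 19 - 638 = -193967/ 304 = -638.05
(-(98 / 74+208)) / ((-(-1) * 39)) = -7745 / 1443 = -5.37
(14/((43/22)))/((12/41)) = 3157/129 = 24.47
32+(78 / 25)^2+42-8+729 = 502959 / 625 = 804.73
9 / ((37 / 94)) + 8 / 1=1142 / 37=30.86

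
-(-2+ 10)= -8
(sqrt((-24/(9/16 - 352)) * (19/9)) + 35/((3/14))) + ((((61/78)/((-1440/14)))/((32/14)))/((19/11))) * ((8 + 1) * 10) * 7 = 162.50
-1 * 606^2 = -367236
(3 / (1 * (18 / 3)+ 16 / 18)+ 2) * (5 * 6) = 2265 / 31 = 73.06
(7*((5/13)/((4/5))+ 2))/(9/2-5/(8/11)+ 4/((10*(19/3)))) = -7.51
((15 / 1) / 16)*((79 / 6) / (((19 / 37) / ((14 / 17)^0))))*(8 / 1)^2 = 29230 / 19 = 1538.42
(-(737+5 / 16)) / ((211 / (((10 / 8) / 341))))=-58985 / 4604864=-0.01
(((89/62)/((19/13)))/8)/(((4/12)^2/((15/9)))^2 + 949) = 260325/2012269024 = 0.00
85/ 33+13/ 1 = 514/ 33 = 15.58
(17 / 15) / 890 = 17 / 13350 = 0.00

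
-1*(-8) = 8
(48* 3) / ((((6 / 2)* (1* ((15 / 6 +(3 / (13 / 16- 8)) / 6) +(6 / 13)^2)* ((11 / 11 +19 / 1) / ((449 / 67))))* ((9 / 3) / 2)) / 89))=2485254512 / 6884317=361.00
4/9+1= 13/9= 1.44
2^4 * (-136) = -2176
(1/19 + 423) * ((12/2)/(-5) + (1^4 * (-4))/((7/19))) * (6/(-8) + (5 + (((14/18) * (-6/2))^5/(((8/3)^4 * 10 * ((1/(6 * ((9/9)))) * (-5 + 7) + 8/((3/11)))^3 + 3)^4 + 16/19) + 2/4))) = -11201452169453236957515048978603188759440017163751/462319180493206196529785314116902097240266825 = -24228.83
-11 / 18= -0.61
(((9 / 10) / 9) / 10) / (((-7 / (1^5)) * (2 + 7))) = -1 / 6300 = -0.00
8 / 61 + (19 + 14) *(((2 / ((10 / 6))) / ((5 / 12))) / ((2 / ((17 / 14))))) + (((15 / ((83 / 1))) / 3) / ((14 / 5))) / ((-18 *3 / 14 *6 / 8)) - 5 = 3791258419 / 71768025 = 52.83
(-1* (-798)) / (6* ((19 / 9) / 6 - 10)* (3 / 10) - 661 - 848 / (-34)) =-406980 / 333247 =-1.22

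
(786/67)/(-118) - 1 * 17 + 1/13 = -874769/51389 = -17.02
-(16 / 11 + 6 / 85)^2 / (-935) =2033476 / 817400375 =0.00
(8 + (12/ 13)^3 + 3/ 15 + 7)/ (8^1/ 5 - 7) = -175612/ 59319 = -2.96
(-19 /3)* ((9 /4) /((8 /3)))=-171 /32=-5.34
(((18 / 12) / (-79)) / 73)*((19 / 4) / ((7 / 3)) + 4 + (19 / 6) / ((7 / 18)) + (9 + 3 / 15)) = -9819 / 1614760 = -0.01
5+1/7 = 36/7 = 5.14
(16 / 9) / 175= 16 / 1575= 0.01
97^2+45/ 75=47048/ 5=9409.60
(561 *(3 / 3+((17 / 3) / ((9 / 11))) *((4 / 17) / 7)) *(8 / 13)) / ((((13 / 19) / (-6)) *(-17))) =779152 / 3549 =219.54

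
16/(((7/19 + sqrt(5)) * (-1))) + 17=7995/439 - 1444 * sqrt(5)/439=10.86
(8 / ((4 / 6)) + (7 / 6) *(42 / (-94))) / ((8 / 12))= 3237 / 188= 17.22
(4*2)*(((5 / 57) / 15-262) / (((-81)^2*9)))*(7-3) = -1433632 / 10097379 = -0.14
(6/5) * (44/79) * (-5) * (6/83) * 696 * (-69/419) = 76070016/2747383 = 27.69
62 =62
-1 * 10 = -10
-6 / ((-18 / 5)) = 5 / 3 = 1.67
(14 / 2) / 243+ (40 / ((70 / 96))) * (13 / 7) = 1213399 / 11907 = 101.91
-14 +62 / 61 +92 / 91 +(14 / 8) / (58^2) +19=524943961 / 74694256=7.03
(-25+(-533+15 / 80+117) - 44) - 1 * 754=-19821 / 16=-1238.81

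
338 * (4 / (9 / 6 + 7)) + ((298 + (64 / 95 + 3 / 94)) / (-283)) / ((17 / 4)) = 3411425998 / 21481115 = 158.81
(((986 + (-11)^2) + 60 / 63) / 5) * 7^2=162869 / 15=10857.93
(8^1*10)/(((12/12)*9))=8.89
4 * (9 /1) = 36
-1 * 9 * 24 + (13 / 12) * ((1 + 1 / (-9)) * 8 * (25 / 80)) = -5767 / 27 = -213.59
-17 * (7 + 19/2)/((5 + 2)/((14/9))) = -187/3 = -62.33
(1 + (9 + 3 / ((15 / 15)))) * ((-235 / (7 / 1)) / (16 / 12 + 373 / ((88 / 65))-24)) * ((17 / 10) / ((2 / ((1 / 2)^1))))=-342771 / 467257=-0.73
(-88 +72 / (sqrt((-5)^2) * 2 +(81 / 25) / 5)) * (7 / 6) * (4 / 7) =-216256 / 3993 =-54.16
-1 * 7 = -7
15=15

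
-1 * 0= 0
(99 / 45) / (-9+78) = 0.03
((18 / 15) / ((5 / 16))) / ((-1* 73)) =-0.05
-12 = -12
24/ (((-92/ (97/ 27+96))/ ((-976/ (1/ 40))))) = 1014285.60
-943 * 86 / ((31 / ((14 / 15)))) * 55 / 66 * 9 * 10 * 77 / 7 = -62445460 / 31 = -2014369.68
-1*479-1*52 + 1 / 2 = -1061 / 2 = -530.50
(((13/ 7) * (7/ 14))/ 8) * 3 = 39/ 112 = 0.35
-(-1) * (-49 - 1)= -50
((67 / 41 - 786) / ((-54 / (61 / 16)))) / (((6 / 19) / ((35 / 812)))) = 186361405 / 24655104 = 7.56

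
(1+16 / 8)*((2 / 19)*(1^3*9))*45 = 2430 / 19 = 127.89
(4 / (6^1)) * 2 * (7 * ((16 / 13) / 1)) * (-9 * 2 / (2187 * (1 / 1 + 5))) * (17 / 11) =-7616 / 312741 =-0.02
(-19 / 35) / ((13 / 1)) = -0.04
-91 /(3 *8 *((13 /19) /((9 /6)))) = -133 /16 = -8.31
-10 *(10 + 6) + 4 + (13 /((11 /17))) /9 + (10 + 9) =-13342 /99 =-134.77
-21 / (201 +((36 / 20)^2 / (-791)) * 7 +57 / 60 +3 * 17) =-237300 / 2858011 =-0.08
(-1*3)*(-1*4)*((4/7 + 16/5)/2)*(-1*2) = -1584/35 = -45.26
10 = 10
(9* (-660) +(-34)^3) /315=-45244 /315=-143.63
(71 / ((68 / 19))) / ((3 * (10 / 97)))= 130853 / 2040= 64.14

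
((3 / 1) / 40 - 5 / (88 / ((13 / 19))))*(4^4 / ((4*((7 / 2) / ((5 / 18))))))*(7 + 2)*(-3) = -7248 / 1463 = -4.95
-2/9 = -0.22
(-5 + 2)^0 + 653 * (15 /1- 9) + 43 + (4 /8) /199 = 1576877 /398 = 3962.00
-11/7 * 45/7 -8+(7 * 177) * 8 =484801/49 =9893.90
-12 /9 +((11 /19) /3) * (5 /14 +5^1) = -239 /798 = -0.30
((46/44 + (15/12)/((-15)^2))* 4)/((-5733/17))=-35377/2837835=-0.01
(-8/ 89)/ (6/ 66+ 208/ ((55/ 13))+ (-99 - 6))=0.00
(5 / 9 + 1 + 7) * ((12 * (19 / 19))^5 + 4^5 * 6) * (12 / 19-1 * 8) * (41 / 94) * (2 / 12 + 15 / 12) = -79825123840 / 8037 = -9932204.04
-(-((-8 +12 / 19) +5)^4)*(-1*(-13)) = 53308125 / 130321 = 409.05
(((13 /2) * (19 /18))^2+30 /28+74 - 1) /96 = 1099039 /870912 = 1.26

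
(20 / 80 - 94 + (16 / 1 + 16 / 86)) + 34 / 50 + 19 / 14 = -2273357 / 30100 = -75.53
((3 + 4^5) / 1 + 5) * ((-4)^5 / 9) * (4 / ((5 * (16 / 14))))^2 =-4315136 / 75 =-57535.15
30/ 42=5/ 7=0.71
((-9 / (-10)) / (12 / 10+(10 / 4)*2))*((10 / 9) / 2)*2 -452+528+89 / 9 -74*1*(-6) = 147884 / 279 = 530.05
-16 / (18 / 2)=-16 / 9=-1.78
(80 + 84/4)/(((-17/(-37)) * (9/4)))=14948/153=97.70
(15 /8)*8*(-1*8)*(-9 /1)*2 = 2160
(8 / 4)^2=4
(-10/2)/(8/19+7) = -95/141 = -0.67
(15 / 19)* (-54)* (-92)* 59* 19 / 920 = 4779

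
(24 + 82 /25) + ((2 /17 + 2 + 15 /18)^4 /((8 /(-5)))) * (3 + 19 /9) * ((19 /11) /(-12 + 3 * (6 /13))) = 428839480570187 /6429647030400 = 66.70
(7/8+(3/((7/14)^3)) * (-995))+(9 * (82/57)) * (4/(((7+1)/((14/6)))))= -3627331/152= -23864.02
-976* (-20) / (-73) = -19520 / 73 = -267.40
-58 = -58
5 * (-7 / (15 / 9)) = -21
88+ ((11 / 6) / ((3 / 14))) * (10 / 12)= 5137 / 54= 95.13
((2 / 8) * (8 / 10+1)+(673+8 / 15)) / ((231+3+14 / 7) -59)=40439 / 10620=3.81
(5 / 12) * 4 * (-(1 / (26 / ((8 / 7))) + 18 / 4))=-4135 / 546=-7.57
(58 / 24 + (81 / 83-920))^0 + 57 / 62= 119 / 62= 1.92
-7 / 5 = -1.40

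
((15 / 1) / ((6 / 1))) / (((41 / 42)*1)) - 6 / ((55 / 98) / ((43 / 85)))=-545769 / 191675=-2.85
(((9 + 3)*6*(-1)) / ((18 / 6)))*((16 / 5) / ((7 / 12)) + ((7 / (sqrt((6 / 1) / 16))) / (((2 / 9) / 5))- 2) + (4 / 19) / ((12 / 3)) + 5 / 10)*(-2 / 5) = 128904 / 3325 + 1008*sqrt(6) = 2507.85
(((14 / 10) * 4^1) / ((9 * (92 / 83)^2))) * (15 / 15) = 48223 / 95220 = 0.51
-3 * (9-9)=0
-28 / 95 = -0.29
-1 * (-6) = 6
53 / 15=3.53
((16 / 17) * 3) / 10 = 0.28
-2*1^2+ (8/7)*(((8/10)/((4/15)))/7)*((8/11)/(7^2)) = -52630/26411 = -1.99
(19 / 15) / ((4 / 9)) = 57 / 20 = 2.85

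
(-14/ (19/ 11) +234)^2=51028.43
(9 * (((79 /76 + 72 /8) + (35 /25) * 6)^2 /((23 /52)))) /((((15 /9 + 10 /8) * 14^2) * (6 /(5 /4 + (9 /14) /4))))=189010107 /66424000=2.85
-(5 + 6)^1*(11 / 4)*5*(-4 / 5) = 121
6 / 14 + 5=38 / 7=5.43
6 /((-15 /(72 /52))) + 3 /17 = -417 /1105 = -0.38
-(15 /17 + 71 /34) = -101 /34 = -2.97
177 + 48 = 225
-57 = -57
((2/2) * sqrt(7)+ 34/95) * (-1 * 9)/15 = -3 * sqrt(7)/5 - 102/475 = -1.80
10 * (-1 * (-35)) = 350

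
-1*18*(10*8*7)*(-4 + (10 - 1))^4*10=-63000000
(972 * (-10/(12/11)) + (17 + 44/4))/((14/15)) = -66615/7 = -9516.43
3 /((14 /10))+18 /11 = 291 /77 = 3.78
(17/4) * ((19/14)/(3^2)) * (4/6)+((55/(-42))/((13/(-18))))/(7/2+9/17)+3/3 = 2527579/1346436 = 1.88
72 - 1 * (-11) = 83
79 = 79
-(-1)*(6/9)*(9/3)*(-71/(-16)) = 71/8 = 8.88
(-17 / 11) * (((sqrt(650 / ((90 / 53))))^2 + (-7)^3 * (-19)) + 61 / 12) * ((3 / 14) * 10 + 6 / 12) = -28202.32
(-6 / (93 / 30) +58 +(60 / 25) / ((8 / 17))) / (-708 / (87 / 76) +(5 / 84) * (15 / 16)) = -123170656 / 1245363465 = -0.10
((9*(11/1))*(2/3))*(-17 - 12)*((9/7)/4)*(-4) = 2460.86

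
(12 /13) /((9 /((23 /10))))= 46 /195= 0.24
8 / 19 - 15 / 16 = -157 / 304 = -0.52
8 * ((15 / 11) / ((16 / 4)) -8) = -674 / 11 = -61.27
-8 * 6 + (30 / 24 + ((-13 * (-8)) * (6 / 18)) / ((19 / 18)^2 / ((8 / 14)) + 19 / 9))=-804469 / 21052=-38.21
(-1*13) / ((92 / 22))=-143 / 46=-3.11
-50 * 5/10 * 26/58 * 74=-24050/29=-829.31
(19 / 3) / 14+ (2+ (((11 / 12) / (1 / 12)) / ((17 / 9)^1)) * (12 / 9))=7295 / 714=10.22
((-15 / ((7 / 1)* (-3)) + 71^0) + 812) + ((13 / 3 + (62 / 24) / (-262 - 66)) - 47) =7081229 / 9184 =771.04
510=510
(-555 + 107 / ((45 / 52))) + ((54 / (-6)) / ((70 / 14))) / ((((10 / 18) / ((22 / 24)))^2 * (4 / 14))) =-16146263 / 36000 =-448.51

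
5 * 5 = 25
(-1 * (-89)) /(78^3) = 0.00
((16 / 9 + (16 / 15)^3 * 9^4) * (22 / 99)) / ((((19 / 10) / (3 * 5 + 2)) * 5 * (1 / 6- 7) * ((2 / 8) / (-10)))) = 9748427776 / 525825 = 18539.30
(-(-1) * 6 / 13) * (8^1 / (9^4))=16 / 28431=0.00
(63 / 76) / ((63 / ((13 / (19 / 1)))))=13 / 1444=0.01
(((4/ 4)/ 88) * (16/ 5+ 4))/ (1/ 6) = 27/ 55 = 0.49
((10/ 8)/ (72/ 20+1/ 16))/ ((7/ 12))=1200/ 2051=0.59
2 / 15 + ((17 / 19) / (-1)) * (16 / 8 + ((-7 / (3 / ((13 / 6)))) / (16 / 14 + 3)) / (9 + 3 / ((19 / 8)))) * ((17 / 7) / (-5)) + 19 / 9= 15943391 / 5206950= 3.06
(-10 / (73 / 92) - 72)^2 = 38142976 / 5329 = 7157.62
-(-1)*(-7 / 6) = -7 / 6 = -1.17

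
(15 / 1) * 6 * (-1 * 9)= -810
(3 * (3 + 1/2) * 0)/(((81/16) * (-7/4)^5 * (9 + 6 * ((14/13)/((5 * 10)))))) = 0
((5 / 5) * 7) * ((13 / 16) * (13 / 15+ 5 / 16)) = 6.71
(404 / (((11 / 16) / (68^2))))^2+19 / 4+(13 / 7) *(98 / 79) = 282309458485583245 / 38236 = 7383341837158.26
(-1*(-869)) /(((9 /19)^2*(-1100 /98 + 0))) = -1397431 /4050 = -345.04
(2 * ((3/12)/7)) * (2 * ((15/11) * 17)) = 255/77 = 3.31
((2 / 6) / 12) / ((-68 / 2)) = -1 / 1224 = -0.00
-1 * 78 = -78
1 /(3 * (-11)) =-1 /33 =-0.03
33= 33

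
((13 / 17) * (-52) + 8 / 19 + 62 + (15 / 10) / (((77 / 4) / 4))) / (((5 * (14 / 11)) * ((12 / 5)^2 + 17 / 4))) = 5712380 / 15842827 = 0.36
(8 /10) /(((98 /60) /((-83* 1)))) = -1992 /49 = -40.65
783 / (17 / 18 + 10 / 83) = 1169802 / 1591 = 735.26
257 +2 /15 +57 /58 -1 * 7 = 218471 /870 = 251.12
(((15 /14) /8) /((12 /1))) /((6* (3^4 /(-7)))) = -5 /31104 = -0.00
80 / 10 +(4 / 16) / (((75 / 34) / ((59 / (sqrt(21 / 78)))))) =8 +1003 * sqrt(182) / 1050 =20.89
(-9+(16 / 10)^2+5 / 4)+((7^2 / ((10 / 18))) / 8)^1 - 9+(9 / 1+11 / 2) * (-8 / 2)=-12233 / 200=-61.16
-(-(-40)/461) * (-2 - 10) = 480/461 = 1.04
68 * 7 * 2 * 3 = 2856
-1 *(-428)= 428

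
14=14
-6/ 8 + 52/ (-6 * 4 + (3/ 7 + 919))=-4337/ 6268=-0.69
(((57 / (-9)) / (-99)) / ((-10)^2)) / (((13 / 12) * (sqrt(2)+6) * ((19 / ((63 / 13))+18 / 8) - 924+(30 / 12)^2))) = -798 / 6980555725+133 * sqrt(2) / 6980555725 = -0.00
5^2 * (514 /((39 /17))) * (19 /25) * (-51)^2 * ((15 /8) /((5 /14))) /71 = 1511381277 /1846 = 818733.09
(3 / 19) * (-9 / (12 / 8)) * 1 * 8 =-144 / 19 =-7.58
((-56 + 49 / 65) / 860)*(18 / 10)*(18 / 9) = -32319 / 139750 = -0.23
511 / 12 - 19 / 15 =2479 / 60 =41.32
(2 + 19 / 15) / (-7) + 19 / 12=67 / 60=1.12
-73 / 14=-5.21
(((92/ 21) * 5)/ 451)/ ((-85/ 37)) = -3404/ 161007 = -0.02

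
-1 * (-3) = 3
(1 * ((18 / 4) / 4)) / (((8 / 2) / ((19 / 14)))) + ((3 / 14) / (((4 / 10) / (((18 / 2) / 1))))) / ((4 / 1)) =711 / 448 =1.59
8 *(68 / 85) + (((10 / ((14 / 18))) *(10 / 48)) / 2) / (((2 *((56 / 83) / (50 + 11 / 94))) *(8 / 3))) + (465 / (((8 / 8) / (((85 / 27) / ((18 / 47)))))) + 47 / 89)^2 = 2558783717338807201679 / 175083776501760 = 14614624.89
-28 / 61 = -0.46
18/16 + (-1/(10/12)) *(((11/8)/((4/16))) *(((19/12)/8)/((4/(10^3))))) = -5207/16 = -325.44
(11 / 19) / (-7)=-11 / 133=-0.08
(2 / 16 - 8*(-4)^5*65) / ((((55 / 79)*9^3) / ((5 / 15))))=112175813 / 320760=349.72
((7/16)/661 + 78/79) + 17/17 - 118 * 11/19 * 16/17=-16815248917/269867792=-62.31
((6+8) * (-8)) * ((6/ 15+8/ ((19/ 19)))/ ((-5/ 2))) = 9408/ 25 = 376.32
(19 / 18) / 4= 19 / 72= 0.26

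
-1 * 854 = -854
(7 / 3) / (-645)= -7 / 1935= -0.00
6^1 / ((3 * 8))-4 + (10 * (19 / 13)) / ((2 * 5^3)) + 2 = -2199 / 1300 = -1.69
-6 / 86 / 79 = -3 / 3397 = -0.00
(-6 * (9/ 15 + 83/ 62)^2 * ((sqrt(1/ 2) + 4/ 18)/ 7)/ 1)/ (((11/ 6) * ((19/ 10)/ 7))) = -3250809 * sqrt(2)/ 1004245-1444804/ 1004245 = -6.02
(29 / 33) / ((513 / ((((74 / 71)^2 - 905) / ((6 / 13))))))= -156168103 / 46548594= -3.35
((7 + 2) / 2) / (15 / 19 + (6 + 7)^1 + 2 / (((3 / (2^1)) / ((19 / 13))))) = 6669 / 23324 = 0.29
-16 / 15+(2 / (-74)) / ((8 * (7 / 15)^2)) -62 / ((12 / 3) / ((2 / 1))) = -6979799 / 217560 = -32.08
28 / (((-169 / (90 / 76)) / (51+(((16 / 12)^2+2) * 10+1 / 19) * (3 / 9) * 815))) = -370887860 / 183027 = -2026.41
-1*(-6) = 6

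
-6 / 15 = -2 / 5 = -0.40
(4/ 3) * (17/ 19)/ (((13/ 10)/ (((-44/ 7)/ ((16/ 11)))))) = -3.97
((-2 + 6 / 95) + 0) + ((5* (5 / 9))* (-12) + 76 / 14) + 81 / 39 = -720077 / 25935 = -27.76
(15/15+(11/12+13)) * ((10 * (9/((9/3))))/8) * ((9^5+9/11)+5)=581394685/176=3303378.89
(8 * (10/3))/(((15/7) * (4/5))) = 140/9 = 15.56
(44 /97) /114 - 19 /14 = -104743 /77406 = -1.35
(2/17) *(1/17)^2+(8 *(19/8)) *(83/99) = 7747999/486387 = 15.93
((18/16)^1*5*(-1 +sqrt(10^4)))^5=1754844108017034375/32768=53553592163605.79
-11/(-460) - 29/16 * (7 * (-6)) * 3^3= 1890967/920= 2055.40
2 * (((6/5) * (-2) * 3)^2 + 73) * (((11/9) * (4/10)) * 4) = 549296/1125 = 488.26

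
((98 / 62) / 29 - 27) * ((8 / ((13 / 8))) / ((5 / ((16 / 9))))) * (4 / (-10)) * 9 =49610752 / 292175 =169.80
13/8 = 1.62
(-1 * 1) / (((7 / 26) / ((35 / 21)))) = -130 / 21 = -6.19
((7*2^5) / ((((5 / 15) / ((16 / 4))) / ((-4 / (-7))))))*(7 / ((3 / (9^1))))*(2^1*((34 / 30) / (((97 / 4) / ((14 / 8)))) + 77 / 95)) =530460672 / 9215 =57564.91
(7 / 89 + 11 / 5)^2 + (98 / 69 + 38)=609573524 / 13663725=44.61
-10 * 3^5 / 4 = -1215 / 2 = -607.50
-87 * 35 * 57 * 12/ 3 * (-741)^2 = -381204975060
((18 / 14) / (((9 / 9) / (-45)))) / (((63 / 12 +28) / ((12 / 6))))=-3240 / 931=-3.48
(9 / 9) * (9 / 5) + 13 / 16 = 209 / 80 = 2.61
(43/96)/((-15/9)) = -43/160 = -0.27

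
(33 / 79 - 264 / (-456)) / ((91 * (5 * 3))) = 1496 / 2048865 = 0.00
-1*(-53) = 53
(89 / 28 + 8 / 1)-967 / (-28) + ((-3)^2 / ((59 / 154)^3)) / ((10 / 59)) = 120615916 / 121835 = 989.99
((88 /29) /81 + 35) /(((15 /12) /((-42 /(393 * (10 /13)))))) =-3.89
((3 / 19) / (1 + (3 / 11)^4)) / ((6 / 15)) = 219615 / 559436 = 0.39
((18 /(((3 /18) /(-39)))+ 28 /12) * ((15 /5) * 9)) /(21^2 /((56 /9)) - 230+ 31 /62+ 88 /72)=8183592 /11333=722.10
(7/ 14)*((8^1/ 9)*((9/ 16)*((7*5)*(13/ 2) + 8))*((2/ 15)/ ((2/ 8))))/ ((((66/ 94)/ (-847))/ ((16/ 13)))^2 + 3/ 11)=526401094912/ 4572107445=115.13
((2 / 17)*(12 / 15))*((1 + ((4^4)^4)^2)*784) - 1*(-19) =115697978830306307743439 / 85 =1361152692121250679334.58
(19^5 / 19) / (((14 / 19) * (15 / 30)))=2476099 / 7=353728.43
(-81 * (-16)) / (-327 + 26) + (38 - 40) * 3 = -3102 / 301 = -10.31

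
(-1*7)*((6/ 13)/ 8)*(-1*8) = 3.23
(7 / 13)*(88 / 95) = 616 / 1235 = 0.50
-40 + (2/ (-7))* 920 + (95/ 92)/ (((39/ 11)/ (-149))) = -8696495/ 25116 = -346.25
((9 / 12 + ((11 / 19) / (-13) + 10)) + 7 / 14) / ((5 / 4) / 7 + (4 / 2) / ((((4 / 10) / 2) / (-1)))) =-77497 / 67925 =-1.14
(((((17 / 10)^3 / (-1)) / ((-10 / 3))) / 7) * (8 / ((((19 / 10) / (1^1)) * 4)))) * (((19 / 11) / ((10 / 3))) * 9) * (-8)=-397953 / 48125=-8.27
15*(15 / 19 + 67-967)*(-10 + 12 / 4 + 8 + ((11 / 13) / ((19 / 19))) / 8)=-29471625 / 1976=-14914.79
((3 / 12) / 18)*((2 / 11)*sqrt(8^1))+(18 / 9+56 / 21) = sqrt(2) / 198+14 / 3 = 4.67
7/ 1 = 7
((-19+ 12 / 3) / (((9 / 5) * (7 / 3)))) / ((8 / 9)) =-225 / 56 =-4.02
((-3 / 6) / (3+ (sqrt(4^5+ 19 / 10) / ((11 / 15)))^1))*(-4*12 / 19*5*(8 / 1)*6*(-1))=464640 / 970007 - 21120*sqrt(102590) / 970007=-6.49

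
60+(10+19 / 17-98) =-457 / 17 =-26.88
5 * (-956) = -4780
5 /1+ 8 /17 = 93 /17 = 5.47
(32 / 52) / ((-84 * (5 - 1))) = -1 / 546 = -0.00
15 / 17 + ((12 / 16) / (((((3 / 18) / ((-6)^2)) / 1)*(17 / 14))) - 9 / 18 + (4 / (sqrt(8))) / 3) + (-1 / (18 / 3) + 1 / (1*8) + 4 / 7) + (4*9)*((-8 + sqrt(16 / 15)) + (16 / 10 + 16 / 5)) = sqrt(2) / 3 + 273089 / 14280 + 48*sqrt(15) / 5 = 56.78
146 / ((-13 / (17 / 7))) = -2482 / 91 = -27.27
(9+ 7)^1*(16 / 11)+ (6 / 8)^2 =4195 / 176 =23.84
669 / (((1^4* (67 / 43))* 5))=28767 / 335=85.87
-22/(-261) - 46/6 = -1979/261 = -7.58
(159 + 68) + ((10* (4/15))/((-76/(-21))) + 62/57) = 13043/57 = 228.82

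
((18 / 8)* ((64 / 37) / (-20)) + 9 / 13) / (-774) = -133 / 206830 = -0.00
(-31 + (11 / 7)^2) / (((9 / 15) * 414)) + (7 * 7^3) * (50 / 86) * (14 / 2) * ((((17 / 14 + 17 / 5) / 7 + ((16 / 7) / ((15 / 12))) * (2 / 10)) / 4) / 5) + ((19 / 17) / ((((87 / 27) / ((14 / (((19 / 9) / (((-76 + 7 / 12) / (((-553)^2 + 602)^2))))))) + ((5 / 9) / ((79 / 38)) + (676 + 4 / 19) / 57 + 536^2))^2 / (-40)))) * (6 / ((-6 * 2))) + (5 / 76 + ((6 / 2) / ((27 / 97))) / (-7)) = 1155809772932942733053516384705228734894534691 / 2315549655700070138609261215956012564653640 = 499.15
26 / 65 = 0.40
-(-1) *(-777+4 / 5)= -3881 / 5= -776.20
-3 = -3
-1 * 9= -9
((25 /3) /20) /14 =5 /168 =0.03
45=45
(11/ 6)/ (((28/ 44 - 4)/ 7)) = -847/ 222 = -3.82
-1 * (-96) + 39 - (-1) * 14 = 149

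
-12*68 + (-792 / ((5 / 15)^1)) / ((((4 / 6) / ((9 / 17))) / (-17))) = 31260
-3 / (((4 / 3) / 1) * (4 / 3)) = -27 / 16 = -1.69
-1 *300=-300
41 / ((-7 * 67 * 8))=-41 / 3752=-0.01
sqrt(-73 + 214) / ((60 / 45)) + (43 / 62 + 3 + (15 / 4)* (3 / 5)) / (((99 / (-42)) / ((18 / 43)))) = -1407 / 1333 + 3* sqrt(141) / 4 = 7.85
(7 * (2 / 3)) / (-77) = -2 / 33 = -0.06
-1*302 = -302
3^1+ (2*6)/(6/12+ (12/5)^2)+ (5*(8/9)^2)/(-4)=99619/25353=3.93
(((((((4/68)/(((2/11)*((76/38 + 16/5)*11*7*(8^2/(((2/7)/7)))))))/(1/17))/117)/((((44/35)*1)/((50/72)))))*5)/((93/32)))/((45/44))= 625/8982831312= 0.00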